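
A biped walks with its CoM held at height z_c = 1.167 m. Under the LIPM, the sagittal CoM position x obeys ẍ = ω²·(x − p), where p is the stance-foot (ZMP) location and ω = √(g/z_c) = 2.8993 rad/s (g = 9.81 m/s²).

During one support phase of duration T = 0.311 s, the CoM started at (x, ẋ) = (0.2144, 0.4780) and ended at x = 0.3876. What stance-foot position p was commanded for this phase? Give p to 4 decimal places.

ωT = 2.8993·0.311 = 0.901682; cosh(ωT) = 1.434815, sinh(ωT) = 1.028929
x(T) = p + (x₀−p)·cosh(ωT) + (ẋ₀/ω)·sinh(ωT) ⇒ p·(1 − cosh) = x(T) − x₀·cosh − (ẋ₀/ω)·sinh
numerator   = 0.3876 − (0.2144)·1.434815 − (0.4780/2.8993)·1.028929 = -0.089661
denominator = 1 − 1.434815 = -0.434815
p = -0.089661 / -0.434815 = 0.2062

p = 0.2062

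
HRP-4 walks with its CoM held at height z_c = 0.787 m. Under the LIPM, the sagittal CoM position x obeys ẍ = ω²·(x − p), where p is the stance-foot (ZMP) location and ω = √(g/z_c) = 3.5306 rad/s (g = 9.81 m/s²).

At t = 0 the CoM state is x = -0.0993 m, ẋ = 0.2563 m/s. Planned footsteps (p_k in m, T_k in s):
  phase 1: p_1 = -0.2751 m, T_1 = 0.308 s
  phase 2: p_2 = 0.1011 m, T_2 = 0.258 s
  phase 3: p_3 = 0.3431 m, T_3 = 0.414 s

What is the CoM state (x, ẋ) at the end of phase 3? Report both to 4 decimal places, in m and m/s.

phase 1: p=-0.2751, T=0.308, ωT=1.087425, cosh=1.651854, sinh=1.314771; start (x,ẋ)=(-0.099300, 0.256300) → end (x,ẋ)=(0.110740, 1.239421)
phase 2: p=0.1011, T=0.258, ωT=0.910895, cosh=1.444355, sinh=1.042191; start (x,ẋ)=(0.110740, 1.239421) → end (x,ẋ)=(0.480886, 1.825637)
phase 3: p=0.3431, T=0.414, ωT=1.461668, cosh=2.272499, sinh=2.040650; start (x,ẋ)=(0.480886, 1.825637) → end (x,ẋ)=(1.711419, 5.141470)

x = 1.7114, ẋ = 5.1415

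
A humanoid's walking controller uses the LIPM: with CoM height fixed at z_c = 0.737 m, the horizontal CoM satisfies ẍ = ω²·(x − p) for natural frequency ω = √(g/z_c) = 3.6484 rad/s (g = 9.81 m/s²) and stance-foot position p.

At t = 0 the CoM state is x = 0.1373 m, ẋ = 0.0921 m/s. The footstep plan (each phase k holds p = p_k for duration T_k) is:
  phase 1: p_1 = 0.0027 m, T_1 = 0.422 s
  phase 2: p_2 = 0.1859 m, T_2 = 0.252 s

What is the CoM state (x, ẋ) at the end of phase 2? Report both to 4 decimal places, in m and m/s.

phase 1: p=0.0027, T=0.422, ωT=1.539625, cosh=2.438651, sinh=2.224189; start (x,ẋ)=(0.137300, 0.092100) → end (x,ẋ)=(0.387090, 1.316843)
phase 2: p=0.1859, T=0.252, ωT=0.919397, cosh=1.453268, sinh=1.054509; start (x,ẋ)=(0.387090, 1.316843) → end (x,ẋ)=(0.858894, 2.687757)

x = 0.8589, ẋ = 2.6878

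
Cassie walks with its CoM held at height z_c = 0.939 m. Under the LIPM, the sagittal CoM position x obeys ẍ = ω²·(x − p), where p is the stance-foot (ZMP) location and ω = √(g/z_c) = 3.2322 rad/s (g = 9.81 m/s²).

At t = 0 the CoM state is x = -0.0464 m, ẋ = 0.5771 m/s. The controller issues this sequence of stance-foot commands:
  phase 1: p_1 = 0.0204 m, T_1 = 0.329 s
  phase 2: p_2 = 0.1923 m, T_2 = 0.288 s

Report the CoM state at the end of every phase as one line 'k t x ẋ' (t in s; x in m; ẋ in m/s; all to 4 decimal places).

phase 1: p=0.0204, T=0.329, ωT=1.063394, cosh=1.620733, sinh=1.275451; start (x,ẋ)=(-0.046400, 0.577100) → end (x,ẋ)=(0.139863, 0.659941)
phase 2: p=0.1923, T=0.288, ωT=0.930874, cosh=1.465467, sinh=1.071258; start (x,ẋ)=(0.139863, 0.659941) → end (x,ẋ)=(0.334182, 0.785558)

1 0.3290 0.1399 0.6599
2 0.6170 0.3342 0.7856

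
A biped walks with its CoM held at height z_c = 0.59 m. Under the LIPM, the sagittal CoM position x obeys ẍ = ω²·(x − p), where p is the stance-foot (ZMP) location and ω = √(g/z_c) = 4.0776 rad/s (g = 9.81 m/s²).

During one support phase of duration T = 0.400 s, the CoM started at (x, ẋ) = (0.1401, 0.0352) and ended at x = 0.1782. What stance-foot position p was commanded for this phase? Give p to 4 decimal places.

ωT = 4.0776·0.400 = 1.631040; cosh(ωT) = 2.652456, sinh(ωT) = 2.456730
x(T) = p + (x₀−p)·cosh(ωT) + (ẋ₀/ω)·sinh(ωT) ⇒ p·(1 − cosh) = x(T) − x₀·cosh − (ẋ₀/ω)·sinh
numerator   = 0.1782 − (0.1401)·2.652456 − (0.0352/4.0776)·2.456730 = -0.214617
denominator = 1 − 2.652456 = -1.652456
p = -0.214617 / -1.652456 = 0.1299

p = 0.1299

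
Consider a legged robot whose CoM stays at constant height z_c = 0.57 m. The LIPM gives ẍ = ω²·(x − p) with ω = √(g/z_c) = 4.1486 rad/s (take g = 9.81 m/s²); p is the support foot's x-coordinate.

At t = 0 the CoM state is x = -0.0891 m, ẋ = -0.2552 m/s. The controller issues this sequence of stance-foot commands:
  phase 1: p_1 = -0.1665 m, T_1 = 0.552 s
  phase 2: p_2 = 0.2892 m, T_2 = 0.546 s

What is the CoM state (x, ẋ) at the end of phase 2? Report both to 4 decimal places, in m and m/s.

x = -1.1730, ẋ = -5.8757

phase 1: p=-0.1665, T=0.552, ωT=2.290027, cosh=4.988235, sinh=4.886971; start (x,ẋ)=(-0.089100, -0.255200) → end (x,ẋ)=(-0.081031, 0.296217)
phase 2: p=0.2892, T=0.546, ωT=2.265136, cosh=4.868123, sinh=4.764307; start (x,ẋ)=(-0.081031, 0.296217) → end (x,ẋ)=(-1.172952, -5.875678)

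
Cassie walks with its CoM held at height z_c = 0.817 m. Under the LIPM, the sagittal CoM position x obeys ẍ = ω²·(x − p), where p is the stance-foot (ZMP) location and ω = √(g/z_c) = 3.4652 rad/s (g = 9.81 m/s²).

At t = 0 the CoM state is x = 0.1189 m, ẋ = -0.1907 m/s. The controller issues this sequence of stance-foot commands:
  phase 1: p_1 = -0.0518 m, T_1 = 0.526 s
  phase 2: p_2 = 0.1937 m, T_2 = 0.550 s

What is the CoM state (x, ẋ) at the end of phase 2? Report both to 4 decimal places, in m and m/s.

phase 1: p=-0.0518, T=0.526, ωT=1.822695, cosh=3.175052, sinh=3.013463; start (x,ẋ)=(0.118900, -0.190700) → end (x,ẋ)=(0.324342, 1.177010)
phase 2: p=0.1937, T=0.550, ωT=1.905860, cosh=3.436942, sinh=3.288247; start (x,ẋ)=(0.324342, 1.177010) → end (x,ẋ)=(1.759613, 5.533904)

x = 1.7596, ẋ = 5.5339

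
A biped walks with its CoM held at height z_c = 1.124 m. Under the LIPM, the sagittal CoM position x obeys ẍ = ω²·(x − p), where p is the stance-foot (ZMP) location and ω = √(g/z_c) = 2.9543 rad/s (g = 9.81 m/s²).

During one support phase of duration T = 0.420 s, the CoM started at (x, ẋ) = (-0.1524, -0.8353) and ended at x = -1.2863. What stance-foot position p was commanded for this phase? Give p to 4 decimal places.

p = 0.6325

ωT = 2.9543·0.420 = 1.240806; cosh(ωT) = 1.873775, sinh(ωT) = 1.584624
x(T) = p + (x₀−p)·cosh(ωT) + (ẋ₀/ω)·sinh(ωT) ⇒ p·(1 − cosh) = x(T) − x₀·cosh − (ẋ₀/ω)·sinh
numerator   = -1.2863 − (-0.1524)·1.873775 − (-0.8353/2.9543)·1.584624 = -0.552699
denominator = 1 − 1.873775 = -0.873775
p = -0.552699 / -0.873775 = 0.6325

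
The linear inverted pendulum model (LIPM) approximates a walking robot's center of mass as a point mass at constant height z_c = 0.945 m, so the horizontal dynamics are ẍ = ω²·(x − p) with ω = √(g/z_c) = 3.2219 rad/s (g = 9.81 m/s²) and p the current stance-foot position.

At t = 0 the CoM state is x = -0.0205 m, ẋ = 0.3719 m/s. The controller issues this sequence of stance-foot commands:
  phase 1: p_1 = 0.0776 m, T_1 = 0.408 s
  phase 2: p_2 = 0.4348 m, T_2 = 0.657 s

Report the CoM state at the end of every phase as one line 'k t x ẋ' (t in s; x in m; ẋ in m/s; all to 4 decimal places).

1 0.4080 0.0812 0.1963
2 1.0650 -0.8054 -3.8351

phase 1: p=0.0776, T=0.408, ωT=1.314535, cosh=1.995810, sinh=1.727210; start (x,ẋ)=(-0.020500, 0.371900) → end (x,ẋ)=(0.081181, 0.196325)
phase 2: p=0.4348, T=0.657, ωT=2.116788, cosh=4.212421, sinh=4.092003; start (x,ẋ)=(0.081181, 0.196325) → end (x,ẋ)=(-0.805448, -3.835120)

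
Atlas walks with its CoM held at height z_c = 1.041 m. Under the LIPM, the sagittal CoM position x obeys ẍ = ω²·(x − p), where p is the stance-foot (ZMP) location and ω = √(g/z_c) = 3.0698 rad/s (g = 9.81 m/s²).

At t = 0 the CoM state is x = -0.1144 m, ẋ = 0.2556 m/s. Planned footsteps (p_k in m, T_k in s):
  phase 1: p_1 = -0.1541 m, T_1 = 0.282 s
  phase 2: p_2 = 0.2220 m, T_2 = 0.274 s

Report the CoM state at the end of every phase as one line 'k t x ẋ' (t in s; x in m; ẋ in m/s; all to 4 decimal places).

phase 1: p=-0.1541, T=0.282, ωT=0.865684, cosh=1.398697, sinh=0.977933; start (x,ẋ)=(-0.114400, 0.255600) → end (x,ẋ)=(-0.017146, 0.476689)
phase 2: p=0.2220, T=0.274, ωT=0.841125, cosh=1.375100, sinh=0.943875; start (x,ẋ)=(-0.017146, 0.476689) → end (x,ẋ)=(0.039718, -0.037434)

1 0.2820 -0.0171 0.4767
2 0.5560 0.0397 -0.0374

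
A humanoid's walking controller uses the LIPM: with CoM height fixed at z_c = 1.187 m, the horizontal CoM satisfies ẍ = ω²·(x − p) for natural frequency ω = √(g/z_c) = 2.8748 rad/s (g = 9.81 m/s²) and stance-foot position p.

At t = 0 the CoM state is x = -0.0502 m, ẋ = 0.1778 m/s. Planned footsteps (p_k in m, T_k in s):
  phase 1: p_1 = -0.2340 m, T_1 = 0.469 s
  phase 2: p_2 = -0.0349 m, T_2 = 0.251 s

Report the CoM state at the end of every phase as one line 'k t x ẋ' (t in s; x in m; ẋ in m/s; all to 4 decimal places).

phase 1: p=-0.2340, T=0.469, ωT=1.348281, cosh=2.055244, sinh=1.795557; start (x,ẋ)=(-0.050200, 0.177800) → end (x,ẋ)=(0.254805, 1.314174)
phase 2: p=-0.0349, T=0.251, ωT=0.721575, cosh=1.271829, sinh=0.785842; start (x,ẋ)=(0.254805, 1.314174) → end (x,ẋ)=(0.692792, 2.325888)

1 0.4690 0.2548 1.3142
2 0.7200 0.6928 2.3259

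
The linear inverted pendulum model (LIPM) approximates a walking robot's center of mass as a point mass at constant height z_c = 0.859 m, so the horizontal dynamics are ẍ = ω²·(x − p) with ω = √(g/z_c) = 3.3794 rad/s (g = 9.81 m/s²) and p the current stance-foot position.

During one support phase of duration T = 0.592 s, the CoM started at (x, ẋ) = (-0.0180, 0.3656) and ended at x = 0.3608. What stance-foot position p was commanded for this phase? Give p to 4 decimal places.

p = -0.0130

ωT = 3.3794·0.592 = 2.000605; cosh(ωT) = 3.764390, sinh(ωT) = 3.629136
x(T) = p + (x₀−p)·cosh(ωT) + (ẋ₀/ω)·sinh(ωT) ⇒ p·(1 − cosh) = x(T) − x₀·cosh − (ẋ₀/ω)·sinh
numerator   = 0.3608 − (-0.0180)·3.764390 − (0.3656/3.3794)·3.629136 = 0.035941
denominator = 1 − 3.764390 = -2.764390
p = 0.035941 / -2.764390 = -0.0130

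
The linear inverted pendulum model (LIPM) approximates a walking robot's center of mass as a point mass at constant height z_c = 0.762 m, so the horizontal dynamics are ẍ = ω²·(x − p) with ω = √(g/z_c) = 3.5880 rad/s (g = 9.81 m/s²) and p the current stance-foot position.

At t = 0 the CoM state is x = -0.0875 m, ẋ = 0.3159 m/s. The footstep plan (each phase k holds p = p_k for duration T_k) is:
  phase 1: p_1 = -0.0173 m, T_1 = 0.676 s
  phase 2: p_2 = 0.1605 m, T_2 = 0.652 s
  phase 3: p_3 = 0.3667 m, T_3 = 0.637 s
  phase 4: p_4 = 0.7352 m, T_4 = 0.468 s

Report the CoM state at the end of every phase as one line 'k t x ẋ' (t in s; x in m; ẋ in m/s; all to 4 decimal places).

phase 1: p=-0.0173, T=0.676, ωT=2.425488, cosh=5.698091, sinh=5.609656; start (x,ẋ)=(-0.087500, 0.315900) → end (x,ẋ)=(0.076588, 0.387080)
phase 2: p=0.1605, T=0.652, ωT=2.339376, cosh=5.235574, sinh=5.139186; start (x,ẋ)=(0.076588, 0.387080) → end (x,ẋ)=(0.275596, 0.479293)
phase 3: p=0.3667, T=0.637, ωT=2.285556, cosh=4.966434, sinh=4.864717; start (x,ẋ)=(0.275596, 0.479293) → end (x,ẋ)=(0.564077, 0.790191)
phase 4: p=0.7352, T=0.468, ωT=1.679184, cosh=2.773853, sinh=2.587327; start (x,ẋ)=(0.564077, 0.790191) → end (x,ẋ)=(0.830341, 0.603281)

1 0.6760 0.0766 0.3871
2 1.3280 0.2756 0.4793
3 1.9650 0.5641 0.7902
4 2.4330 0.8303 0.6033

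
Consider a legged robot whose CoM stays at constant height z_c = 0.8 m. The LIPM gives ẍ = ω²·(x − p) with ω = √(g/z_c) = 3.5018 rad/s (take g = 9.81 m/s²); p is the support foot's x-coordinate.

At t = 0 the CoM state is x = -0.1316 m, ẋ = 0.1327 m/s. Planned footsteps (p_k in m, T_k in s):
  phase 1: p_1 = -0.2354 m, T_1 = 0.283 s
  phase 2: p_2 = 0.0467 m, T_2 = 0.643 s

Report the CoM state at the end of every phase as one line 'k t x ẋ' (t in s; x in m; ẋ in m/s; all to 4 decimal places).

1 0.2830 -0.0323 0.6255
2 0.9260 0.5065 1.7051

phase 1: p=-0.2354, T=0.283, ωT=0.991009, cosh=1.532577, sinh=1.161375; start (x,ẋ)=(-0.131600, 0.132700) → end (x,ẋ)=(-0.032308, 0.625518)
phase 2: p=0.0467, T=0.643, ωT=2.251657, cosh=4.804349, sinh=4.699125; start (x,ẋ)=(-0.032308, 0.625518) → end (x,ẋ)=(0.506509, 1.705090)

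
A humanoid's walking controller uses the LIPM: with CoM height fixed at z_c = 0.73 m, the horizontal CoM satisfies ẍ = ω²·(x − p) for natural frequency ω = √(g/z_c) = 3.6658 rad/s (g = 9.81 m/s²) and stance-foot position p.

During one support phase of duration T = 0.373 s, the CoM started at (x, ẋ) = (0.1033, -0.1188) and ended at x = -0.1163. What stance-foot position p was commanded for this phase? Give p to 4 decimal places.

p = 0.2502

ωT = 3.6658·0.373 = 1.367343; cosh(ωT) = 2.089846, sinh(ωT) = 1.835063
x(T) = p + (x₀−p)·cosh(ωT) + (ẋ₀/ω)·sinh(ωT) ⇒ p·(1 − cosh) = x(T) − x₀·cosh − (ẋ₀/ω)·sinh
numerator   = -0.1163 − (0.1033)·2.089846 − (-0.1188/3.6658)·1.835063 = -0.272711
denominator = 1 − 2.089846 = -1.089846
p = -0.272711 / -1.089846 = 0.2502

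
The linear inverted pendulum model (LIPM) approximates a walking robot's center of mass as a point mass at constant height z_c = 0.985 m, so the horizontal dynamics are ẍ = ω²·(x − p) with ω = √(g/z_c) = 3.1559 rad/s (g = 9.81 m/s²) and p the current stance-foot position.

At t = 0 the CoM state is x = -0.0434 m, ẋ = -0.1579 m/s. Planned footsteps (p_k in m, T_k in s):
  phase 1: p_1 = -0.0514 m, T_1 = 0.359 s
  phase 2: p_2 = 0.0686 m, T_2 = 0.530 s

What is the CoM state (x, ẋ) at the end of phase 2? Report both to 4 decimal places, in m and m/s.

phase 1: p=-0.0514, T=0.359, ωT=1.132968, cosh=1.713467, sinh=1.391391; start (x,ẋ)=(-0.043400, -0.157900) → end (x,ẋ)=(-0.107308, -0.235428)
phase 2: p=0.0686, T=0.530, ωT=1.672627, cosh=2.756947, sinh=2.569194; start (x,ẋ)=(-0.107308, -0.235428) → end (x,ẋ)=(-0.608029, -2.075346)

x = -0.6080, ẋ = -2.0753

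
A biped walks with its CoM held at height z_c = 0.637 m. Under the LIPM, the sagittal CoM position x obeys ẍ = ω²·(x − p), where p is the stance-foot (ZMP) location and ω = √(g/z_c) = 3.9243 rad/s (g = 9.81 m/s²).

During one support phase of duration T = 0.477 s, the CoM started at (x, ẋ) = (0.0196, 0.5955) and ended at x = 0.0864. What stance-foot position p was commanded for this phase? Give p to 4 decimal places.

ωT = 3.9243·0.477 = 1.871891; cosh(ωT) = 3.327205, sinh(ωT) = 3.173373
x(T) = p + (x₀−p)·cosh(ωT) + (ẋ₀/ω)·sinh(ωT) ⇒ p·(1 − cosh) = x(T) − x₀·cosh − (ẋ₀/ω)·sinh
numerator   = 0.0864 − (0.0196)·3.327205 − (0.5955/3.9243)·3.173373 = -0.460362
denominator = 1 − 3.327205 = -2.327205
p = -0.460362 / -2.327205 = 0.1978

p = 0.1978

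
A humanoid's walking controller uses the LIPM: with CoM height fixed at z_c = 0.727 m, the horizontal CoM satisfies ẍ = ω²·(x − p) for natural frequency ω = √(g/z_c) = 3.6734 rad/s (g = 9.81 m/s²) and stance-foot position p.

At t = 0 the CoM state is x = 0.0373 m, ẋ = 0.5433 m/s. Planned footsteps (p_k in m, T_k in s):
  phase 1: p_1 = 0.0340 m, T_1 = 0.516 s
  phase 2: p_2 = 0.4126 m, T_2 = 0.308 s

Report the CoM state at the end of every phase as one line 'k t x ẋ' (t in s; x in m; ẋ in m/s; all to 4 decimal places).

1 0.5160 0.5263 1.8883
2 0.8240 1.3210 3.8115

phase 1: p=0.0340, T=0.516, ωT=1.895474, cosh=3.402976, sinh=3.252729; start (x,ẋ)=(0.037300, 0.543300) → end (x,ẋ)=(0.526312, 1.888267)
phase 2: p=0.4126, T=0.308, ωT=1.131407, cosh=1.711297, sinh=1.388718; start (x,ẋ)=(0.526312, 1.888267) → end (x,ẋ)=(1.321049, 3.811468)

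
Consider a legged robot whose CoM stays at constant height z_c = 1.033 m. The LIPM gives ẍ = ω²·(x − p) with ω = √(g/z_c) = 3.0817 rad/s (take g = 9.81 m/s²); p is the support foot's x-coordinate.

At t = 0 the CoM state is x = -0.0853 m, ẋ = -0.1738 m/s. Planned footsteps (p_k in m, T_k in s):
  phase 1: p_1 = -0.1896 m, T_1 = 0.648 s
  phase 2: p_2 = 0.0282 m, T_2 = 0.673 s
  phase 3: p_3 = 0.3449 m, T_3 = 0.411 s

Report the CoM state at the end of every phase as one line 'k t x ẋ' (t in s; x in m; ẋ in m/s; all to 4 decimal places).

phase 1: p=-0.1896, T=0.648, ωT=1.996942, cosh=3.751121, sinh=3.615371; start (x,ẋ)=(-0.085300, -0.173800) → end (x,ẋ)=(-0.002256, 0.510112)
phase 2: p=0.0282, T=0.673, ωT=2.073984, cosh=4.041072, sinh=3.915388; start (x,ẋ)=(-0.002256, 0.510112) → end (x,ẋ)=(0.553238, 1.693920)
phase 3: p=0.3449, T=0.411, ωT=1.266579, cosh=1.915242, sinh=1.633448; start (x,ẋ)=(0.553238, 1.693920) → end (x,ẋ)=(1.641777, 4.293002)

1 0.6480 -0.0023 0.5101
2 1.3210 0.5532 1.6939
3 1.7320 1.6418 4.2930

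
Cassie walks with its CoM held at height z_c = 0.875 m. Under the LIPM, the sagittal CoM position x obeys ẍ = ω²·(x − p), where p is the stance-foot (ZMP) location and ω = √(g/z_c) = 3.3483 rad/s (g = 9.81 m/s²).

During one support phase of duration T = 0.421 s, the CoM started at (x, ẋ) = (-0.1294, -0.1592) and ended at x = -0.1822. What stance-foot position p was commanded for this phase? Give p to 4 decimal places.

ωT = 3.3483·0.421 = 1.409634; cosh(ωT) = 2.169345, sinh(ωT) = 1.925113
x(T) = p + (x₀−p)·cosh(ωT) + (ẋ₀/ω)·sinh(ωT) ⇒ p·(1 − cosh) = x(T) − x₀·cosh − (ẋ₀/ω)·sinh
numerator   = -0.1822 − (-0.1294)·2.169345 − (-0.1592/3.3483)·1.925113 = 0.190046
denominator = 1 − 2.169345 = -1.169345
p = 0.190046 / -1.169345 = -0.1625

p = -0.1625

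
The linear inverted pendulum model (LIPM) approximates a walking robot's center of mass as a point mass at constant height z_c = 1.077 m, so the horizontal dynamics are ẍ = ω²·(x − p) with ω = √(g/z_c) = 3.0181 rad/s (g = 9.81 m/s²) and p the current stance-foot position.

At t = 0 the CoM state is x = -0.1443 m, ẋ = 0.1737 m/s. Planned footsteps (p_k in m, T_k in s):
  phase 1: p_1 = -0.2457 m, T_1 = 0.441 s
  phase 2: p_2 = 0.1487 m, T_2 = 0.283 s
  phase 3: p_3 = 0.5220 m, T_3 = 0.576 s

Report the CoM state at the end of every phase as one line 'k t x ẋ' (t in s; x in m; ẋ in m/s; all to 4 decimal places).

1 0.4410 0.0609 0.8904
2 0.7240 0.3106 0.9805
3 1.3000 0.7976 1.1163

phase 1: p=-0.2457, T=0.441, ωT=1.330982, cosh=2.024488, sinh=1.760270; start (x,ẋ)=(-0.144300, 0.173700) → end (x,ẋ)=(0.060892, 0.890359)
phase 2: p=0.1487, T=0.283, ωT=0.854122, cosh=1.387484, sinh=0.961827; start (x,ẋ)=(0.060892, 0.890359) → end (x,ẋ)=(0.310612, 0.980460)
phase 3: p=0.5220, T=0.576, ωT=1.738426, cosh=2.932089, sinh=2.756292; start (x,ẋ)=(0.310612, 0.980460) → end (x,ẋ)=(0.797601, 1.116311)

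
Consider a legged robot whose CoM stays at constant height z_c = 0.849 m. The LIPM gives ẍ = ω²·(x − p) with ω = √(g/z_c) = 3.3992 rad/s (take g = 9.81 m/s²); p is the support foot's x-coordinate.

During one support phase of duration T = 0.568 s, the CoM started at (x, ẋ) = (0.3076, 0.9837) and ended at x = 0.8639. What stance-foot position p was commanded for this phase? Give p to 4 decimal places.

ωT = 3.3992·0.568 = 1.930746; cosh(ωT) = 3.519844, sinh(ωT) = 3.374804
x(T) = p + (x₀−p)·cosh(ωT) + (ẋ₀/ω)·sinh(ωT) ⇒ p·(1 − cosh) = x(T) − x₀·cosh − (ẋ₀/ω)·sinh
numerator   = 0.8639 − (0.3076)·3.519844 − (0.9837/3.3992)·3.374804 = -1.195444
denominator = 1 − 3.519844 = -2.519844
p = -1.195444 / -2.519844 = 0.4744

p = 0.4744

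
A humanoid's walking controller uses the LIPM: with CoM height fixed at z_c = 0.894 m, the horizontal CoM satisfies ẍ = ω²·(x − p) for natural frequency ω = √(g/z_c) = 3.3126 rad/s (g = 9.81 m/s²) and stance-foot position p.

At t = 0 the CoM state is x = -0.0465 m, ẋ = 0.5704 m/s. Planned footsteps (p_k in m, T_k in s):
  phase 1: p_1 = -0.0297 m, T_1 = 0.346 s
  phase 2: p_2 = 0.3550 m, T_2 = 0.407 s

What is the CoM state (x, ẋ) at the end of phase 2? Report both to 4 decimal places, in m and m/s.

x = 0.4978, ẋ = 0.8557

phase 1: p=-0.0297, T=0.346, ωT=1.146160, cosh=1.731971, sinh=1.414116; start (x,ẋ)=(-0.046500, 0.570400) → end (x,ẋ)=(0.184701, 0.909218)
phase 2: p=0.3550, T=0.407, ωT=1.348228, cosh=2.055148, sinh=1.795449; start (x,ẋ)=(0.184701, 0.909218) → end (x,ẋ)=(0.497812, 0.855708)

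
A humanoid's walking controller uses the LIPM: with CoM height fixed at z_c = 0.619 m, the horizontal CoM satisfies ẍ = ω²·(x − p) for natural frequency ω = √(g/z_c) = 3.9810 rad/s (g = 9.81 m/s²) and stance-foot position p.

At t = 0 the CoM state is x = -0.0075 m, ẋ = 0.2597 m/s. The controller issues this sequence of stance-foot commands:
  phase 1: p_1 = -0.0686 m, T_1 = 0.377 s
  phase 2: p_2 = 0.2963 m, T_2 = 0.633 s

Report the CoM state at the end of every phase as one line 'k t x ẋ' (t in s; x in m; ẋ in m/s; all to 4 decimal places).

phase 1: p=-0.0686, T=0.377, ωT=1.500837, cosh=2.354193, sinh=2.131249; start (x,ẋ)=(-0.007500, 0.259700) → end (x,ẋ)=(0.214273, 1.129787)
phase 2: p=0.2963, T=0.633, ωT=2.519973, cosh=6.254361, sinh=6.173900; start (x,ẋ)=(0.214273, 1.129787) → end (x,ẋ)=(1.535393, 5.050010)

1 0.3770 0.2143 1.1298
2 1.0100 1.5354 5.0500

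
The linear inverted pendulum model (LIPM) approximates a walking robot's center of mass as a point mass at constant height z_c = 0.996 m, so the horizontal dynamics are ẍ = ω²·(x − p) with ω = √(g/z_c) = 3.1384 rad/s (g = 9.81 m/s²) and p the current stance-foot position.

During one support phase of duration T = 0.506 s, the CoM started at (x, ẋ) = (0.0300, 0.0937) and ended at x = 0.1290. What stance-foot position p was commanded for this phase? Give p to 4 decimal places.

ωT = 3.1384·0.506 = 1.588030; cosh(ωT) = 2.549214, sinh(ωT) = 2.344886
x(T) = p + (x₀−p)·cosh(ωT) + (ẋ₀/ω)·sinh(ωT) ⇒ p·(1 − cosh) = x(T) − x₀·cosh − (ẋ₀/ω)·sinh
numerator   = 0.1290 − (0.0300)·2.549214 − (0.0937/3.1384)·2.344886 = -0.017485
denominator = 1 − 2.549214 = -1.549214
p = -0.017485 / -1.549214 = 0.0113

p = 0.0113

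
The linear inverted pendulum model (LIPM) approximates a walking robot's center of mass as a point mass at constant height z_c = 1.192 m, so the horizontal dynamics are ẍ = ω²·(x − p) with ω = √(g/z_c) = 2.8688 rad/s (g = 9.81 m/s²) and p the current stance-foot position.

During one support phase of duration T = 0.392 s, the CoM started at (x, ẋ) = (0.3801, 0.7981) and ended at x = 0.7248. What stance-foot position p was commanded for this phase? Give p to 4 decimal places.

p = 0.4348

ωT = 2.8688·0.392 = 1.124570; cosh(ωT) = 1.701842, sinh(ωT) = 1.377050
x(T) = p + (x₀−p)·cosh(ωT) + (ẋ₀/ω)·sinh(ωT) ⇒ p·(1 − cosh) = x(T) − x₀·cosh − (ẋ₀/ω)·sinh
numerator   = 0.7248 − (0.3801)·1.701842 − (0.7981/2.8688)·1.377050 = -0.305165
denominator = 1 − 1.701842 = -0.701842
p = -0.305165 / -0.701842 = 0.4348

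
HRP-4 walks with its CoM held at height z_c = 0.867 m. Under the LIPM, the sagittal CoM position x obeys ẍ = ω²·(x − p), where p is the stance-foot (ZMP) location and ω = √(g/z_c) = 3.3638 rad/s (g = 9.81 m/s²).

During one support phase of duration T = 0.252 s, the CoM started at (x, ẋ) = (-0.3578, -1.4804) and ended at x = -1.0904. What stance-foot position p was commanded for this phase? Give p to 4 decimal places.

p = 0.4636

ωT = 3.3638·0.252 = 0.847678; cosh(ωT) = 1.381314, sinh(ωT) = 0.952905
x(T) = p + (x₀−p)·cosh(ωT) + (ẋ₀/ω)·sinh(ωT) ⇒ p·(1 − cosh) = x(T) − x₀·cosh − (ẋ₀/ω)·sinh
numerator   = -1.0904 − (-0.3578)·1.381314 − (-1.4804/3.3638)·0.952905 = -0.176794
denominator = 1 − 1.381314 = -0.381314
p = -0.176794 / -0.381314 = 0.4636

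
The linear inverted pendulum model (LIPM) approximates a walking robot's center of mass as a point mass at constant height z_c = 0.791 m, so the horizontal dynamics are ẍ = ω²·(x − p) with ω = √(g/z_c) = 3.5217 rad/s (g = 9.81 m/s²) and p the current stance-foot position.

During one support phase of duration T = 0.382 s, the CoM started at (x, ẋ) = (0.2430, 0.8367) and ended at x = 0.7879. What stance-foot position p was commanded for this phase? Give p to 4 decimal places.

ωT = 3.5217·0.382 = 1.345289; cosh(ωT) = 2.049881, sinh(ωT) = 1.789417
x(T) = p + (x₀−p)·cosh(ωT) + (ẋ₀/ω)·sinh(ωT) ⇒ p·(1 − cosh) = x(T) − x₀·cosh − (ẋ₀/ω)·sinh
numerator   = 0.7879 − (0.2430)·2.049881 − (0.8367/3.5217)·1.789417 = -0.135358
denominator = 1 − 2.049881 = -1.049881
p = -0.135358 / -1.049881 = 0.1289

p = 0.1289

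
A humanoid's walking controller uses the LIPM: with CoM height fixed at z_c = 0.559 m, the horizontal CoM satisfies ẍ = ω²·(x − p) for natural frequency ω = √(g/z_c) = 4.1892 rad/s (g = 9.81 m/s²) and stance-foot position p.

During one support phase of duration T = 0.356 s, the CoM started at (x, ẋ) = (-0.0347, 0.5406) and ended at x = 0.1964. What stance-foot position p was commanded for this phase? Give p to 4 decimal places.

p = -0.0039

ωT = 4.1892·0.356 = 1.491355; cosh(ωT) = 2.334090, sinh(ωT) = 2.109023
x(T) = p + (x₀−p)·cosh(ωT) + (ẋ₀/ω)·sinh(ωT) ⇒ p·(1 − cosh) = x(T) − x₀·cosh − (ẋ₀/ω)·sinh
numerator   = 0.1964 − (-0.0347)·2.334090 − (0.5406/4.1892)·2.109023 = 0.005232
denominator = 1 − 2.334090 = -1.334090
p = 0.005232 / -1.334090 = -0.0039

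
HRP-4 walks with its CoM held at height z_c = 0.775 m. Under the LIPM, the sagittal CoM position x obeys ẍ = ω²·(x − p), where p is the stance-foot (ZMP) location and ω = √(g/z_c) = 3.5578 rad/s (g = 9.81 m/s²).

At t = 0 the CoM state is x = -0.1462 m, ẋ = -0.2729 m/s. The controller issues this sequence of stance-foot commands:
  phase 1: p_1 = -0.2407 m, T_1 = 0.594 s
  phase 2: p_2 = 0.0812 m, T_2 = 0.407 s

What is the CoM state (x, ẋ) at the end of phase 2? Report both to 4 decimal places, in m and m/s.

x = -0.3257, ẋ = -1.1958

phase 1: p=-0.2407, T=0.594, ωT=2.113333, cosh=4.198307, sinh=4.077473; start (x,ẋ)=(-0.146200, -0.272900) → end (x,ẋ)=(-0.156721, 0.225178)
phase 2: p=0.0812, T=0.407, ωT=1.448025, cosh=2.244868, sinh=2.009834; start (x,ẋ)=(-0.156721, 0.225178) → end (x,ẋ)=(-0.325697, -1.195783)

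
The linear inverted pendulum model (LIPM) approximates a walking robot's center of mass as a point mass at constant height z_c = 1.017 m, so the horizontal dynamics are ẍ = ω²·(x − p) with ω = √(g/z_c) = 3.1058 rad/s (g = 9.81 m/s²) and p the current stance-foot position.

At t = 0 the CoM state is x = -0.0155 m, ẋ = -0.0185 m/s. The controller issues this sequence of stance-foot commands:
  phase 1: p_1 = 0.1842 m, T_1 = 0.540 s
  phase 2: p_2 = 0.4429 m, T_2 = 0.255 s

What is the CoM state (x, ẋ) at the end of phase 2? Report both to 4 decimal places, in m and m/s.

x = -1.1241, ẋ = -4.4518

phase 1: p=0.1842, T=0.540, ωT=1.677132, cosh=2.768549, sinh=2.581640; start (x,ẋ)=(-0.015500, -0.018500) → end (x,ẋ)=(-0.384057, -1.652424)
phase 2: p=0.4429, T=0.255, ωT=0.791979, cosh=1.330354, sinh=0.877407; start (x,ẋ)=(-0.384057, -1.652424) → end (x,ẋ)=(-1.124066, -4.451810)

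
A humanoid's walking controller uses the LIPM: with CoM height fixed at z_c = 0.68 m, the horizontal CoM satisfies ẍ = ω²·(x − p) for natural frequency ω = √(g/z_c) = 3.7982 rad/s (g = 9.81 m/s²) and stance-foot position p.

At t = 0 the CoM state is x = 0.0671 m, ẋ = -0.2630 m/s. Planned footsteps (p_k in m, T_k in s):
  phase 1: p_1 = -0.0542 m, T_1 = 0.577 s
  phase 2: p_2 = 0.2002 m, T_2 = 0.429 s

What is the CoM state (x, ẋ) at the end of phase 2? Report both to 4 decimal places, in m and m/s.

phase 1: p=-0.0542, T=0.577, ωT=2.191561, cosh=4.530459, sinh=4.418717; start (x,ẋ)=(0.067100, -0.263000) → end (x,ẋ)=(0.189378, 0.844288)
phase 2: p=0.2002, T=0.429, ωT=1.629428, cosh=2.648498, sinh=2.452457; start (x,ẋ)=(0.189378, 0.844288) → end (x,ẋ)=(0.716686, 2.135289)

x = 0.7167, ẋ = 2.1353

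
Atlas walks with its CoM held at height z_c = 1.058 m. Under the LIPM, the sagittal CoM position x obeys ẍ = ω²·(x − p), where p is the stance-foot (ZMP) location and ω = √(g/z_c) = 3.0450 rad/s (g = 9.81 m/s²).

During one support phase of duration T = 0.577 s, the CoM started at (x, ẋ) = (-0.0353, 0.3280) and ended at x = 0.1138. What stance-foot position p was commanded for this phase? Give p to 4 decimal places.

ωT = 3.0450·0.577 = 1.756965; cosh(ωT) = 2.983696, sinh(ωT) = 2.811128
x(T) = p + (x₀−p)·cosh(ωT) + (ẋ₀/ω)·sinh(ωT) ⇒ p·(1 − cosh) = x(T) − x₀·cosh − (ẋ₀/ω)·sinh
numerator   = 0.1138 − (-0.0353)·2.983696 − (0.3280/3.0450)·2.811128 = -0.083683
denominator = 1 − 2.983696 = -1.983696
p = -0.083683 / -1.983696 = 0.0422

p = 0.0422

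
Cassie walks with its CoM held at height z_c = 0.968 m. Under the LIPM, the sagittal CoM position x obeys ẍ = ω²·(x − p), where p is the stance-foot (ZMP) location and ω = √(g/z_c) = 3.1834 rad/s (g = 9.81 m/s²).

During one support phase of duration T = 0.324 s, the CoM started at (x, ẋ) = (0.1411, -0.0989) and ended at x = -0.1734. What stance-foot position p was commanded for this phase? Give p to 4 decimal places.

ωT = 3.1834·0.324 = 1.031422; cosh(ωT) = 1.580775, sinh(ωT) = 1.224275
x(T) = p + (x₀−p)·cosh(ωT) + (ẋ₀/ω)·sinh(ωT) ⇒ p·(1 − cosh) = x(T) − x₀·cosh − (ẋ₀/ω)·sinh
numerator   = -0.1734 − (0.1411)·1.580775 − (-0.0989/3.1834)·1.224275 = -0.358412
denominator = 1 − 1.580775 = -0.580775
p = -0.358412 / -0.580775 = 0.6171

p = 0.6171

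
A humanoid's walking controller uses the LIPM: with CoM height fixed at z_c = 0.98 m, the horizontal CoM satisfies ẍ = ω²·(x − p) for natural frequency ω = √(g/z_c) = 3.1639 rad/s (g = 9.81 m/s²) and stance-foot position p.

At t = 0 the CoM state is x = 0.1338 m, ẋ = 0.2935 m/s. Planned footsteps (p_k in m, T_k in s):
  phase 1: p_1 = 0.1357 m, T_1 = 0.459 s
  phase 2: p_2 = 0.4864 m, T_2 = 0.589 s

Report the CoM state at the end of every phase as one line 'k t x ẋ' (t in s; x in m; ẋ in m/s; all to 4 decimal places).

phase 1: p=0.1357, T=0.459, ωT=1.452230, cosh=2.253340, sinh=2.019292; start (x,ẋ)=(0.133800, 0.293500) → end (x,ẋ)=(0.318739, 0.649217)
phase 2: p=0.4864, T=0.589, ωT=1.863537, cosh=3.300811, sinh=3.145688; start (x,ẋ)=(0.318739, 0.649217) → end (x,ẋ)=(0.578462, 0.474269)

1 0.4590 0.3187 0.6492
2 1.0480 0.5785 0.4743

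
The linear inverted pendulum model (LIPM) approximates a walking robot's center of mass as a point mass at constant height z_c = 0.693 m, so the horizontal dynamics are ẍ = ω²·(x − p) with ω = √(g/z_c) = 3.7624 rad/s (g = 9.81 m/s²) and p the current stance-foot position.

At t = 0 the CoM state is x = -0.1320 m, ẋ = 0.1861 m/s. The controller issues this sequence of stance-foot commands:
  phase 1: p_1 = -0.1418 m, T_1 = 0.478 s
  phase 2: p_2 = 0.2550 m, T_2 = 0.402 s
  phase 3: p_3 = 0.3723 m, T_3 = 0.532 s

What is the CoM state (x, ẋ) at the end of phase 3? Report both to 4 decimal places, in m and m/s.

phase 1: p=-0.1418, T=0.478, ωT=1.798427, cosh=3.102850, sinh=2.937290; start (x,ẋ)=(-0.132000, 0.186100) → end (x,ẋ)=(0.033895, 0.685743)
phase 2: p=0.2550, T=0.402, ωT=1.512485, cosh=2.379177, sinh=2.158816; start (x,ẋ)=(0.033895, 0.685743) → end (x,ẋ)=(0.122423, -0.164380)
phase 3: p=0.3723, T=0.532, ωT=2.001597, cosh=3.767992, sinh=3.632873; start (x,ẋ)=(0.122423, -0.164380) → end (x,ẋ)=(-0.727955, -4.034780)

x = -0.7280, ẋ = -4.0348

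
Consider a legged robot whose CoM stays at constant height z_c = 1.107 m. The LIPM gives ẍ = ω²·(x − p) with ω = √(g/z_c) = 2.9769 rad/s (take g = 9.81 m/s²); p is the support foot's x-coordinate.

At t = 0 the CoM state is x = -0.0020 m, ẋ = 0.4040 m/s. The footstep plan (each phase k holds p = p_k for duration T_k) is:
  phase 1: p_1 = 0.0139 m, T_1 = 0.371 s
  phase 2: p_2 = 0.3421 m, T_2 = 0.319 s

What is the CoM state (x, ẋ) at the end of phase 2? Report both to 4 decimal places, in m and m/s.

x = 0.3120, ẋ = 0.3462

phase 1: p=0.0139, T=0.371, ωT=1.104430, cosh=1.674452, sinh=1.343052; start (x,ẋ)=(-0.002000, 0.404000) → end (x,ẋ)=(0.169544, 0.612908)
phase 2: p=0.3421, T=0.319, ωT=0.949631, cosh=1.485820, sinh=1.098936; start (x,ẋ)=(0.169544, 0.612908) → end (x,ẋ)=(0.311971, 0.346168)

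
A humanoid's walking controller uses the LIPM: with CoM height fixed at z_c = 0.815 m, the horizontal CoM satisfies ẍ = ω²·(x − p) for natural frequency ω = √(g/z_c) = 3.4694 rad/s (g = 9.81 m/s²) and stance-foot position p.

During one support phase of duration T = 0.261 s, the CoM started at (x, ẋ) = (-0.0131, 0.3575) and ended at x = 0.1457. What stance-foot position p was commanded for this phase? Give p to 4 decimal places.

p = -0.1321

ωT = 3.4694·0.261 = 0.905513; cosh(ωT) = 1.438768, sinh(ωT) = 1.034434
x(T) = p + (x₀−p)·cosh(ωT) + (ẋ₀/ω)·sinh(ωT) ⇒ p·(1 − cosh) = x(T) − x₀·cosh − (ẋ₀/ω)·sinh
numerator   = 0.1457 − (-0.0131)·1.438768 − (0.3575/3.4694)·1.034434 = 0.057956
denominator = 1 − 1.438768 = -0.438768
p = 0.057956 / -0.438768 = -0.1321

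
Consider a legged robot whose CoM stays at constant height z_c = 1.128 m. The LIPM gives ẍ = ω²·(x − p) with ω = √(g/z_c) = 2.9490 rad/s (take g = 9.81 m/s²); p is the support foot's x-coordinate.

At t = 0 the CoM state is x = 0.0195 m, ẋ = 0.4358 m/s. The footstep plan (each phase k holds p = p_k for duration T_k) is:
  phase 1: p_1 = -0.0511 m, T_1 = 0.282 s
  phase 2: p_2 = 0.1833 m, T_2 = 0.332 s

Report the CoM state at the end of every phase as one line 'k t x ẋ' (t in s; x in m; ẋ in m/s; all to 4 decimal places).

1 0.2820 0.1829 0.7892
2 0.6140 0.4886 1.1973

phase 1: p=-0.0511, T=0.282, ωT=0.831618, cosh=1.366188, sinh=0.930844; start (x,ẋ)=(0.019500, 0.435800) → end (x,ẋ)=(0.182912, 0.789186)
phase 2: p=0.1833, T=0.332, ωT=0.979068, cosh=1.518818, sinh=1.143157; start (x,ẋ)=(0.182912, 0.789186) → end (x,ẋ)=(0.488632, 1.197322)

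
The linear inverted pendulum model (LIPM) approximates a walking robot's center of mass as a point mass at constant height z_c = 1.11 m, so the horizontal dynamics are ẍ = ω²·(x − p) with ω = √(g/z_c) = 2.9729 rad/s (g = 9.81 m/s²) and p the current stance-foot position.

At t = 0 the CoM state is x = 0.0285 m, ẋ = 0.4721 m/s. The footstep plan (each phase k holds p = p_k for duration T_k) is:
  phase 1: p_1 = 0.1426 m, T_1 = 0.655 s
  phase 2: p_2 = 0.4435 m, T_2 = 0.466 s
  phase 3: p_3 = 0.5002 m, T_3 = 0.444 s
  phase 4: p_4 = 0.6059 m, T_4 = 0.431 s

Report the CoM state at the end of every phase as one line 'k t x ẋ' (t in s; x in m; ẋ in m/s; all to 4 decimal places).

phase 1: p=0.1426, T=0.655, ωT=1.947250, cosh=3.576024, sinh=3.433358; start (x,ẋ)=(0.028500, 0.472100) → end (x,ẋ)=(0.279797, 0.523619)
phase 2: p=0.4435, T=0.466, ωT=1.385371, cosh=2.123270, sinh=1.873040; start (x,ẋ)=(0.279797, 0.523619) → end (x,ẋ)=(0.425814, 0.200227)
phase 3: p=0.5002, T=0.444, ωT=1.319968, cosh=2.005222, sinh=1.738078; start (x,ẋ)=(0.425814, 0.200227) → end (x,ẋ)=(0.468100, 0.017136)
phase 4: p=0.6059, T=0.431, ωT=1.281320, cosh=1.939530, sinh=1.661860; start (x,ẋ)=(0.468100, 0.017136) → end (x,ẋ)=(0.348211, -0.647573)

1 0.6550 0.2798 0.5236
2 1.1210 0.4258 0.2002
3 1.5650 0.4681 0.0171
4 1.9960 0.3482 -0.6476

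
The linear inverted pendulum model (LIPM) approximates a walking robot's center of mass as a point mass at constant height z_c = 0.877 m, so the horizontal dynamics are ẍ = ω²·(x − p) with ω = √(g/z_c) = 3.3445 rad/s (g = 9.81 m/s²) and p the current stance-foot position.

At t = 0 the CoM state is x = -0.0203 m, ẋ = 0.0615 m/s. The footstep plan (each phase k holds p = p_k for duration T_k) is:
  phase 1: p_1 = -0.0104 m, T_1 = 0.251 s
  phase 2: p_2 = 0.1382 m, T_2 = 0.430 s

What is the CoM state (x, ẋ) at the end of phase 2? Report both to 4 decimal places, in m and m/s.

phase 1: p=-0.0104, T=0.251, ωT=0.839469, cosh=1.373539, sinh=0.941599; start (x,ẋ)=(-0.020300, 0.061500) → end (x,ẋ)=(-0.006684, 0.053296)
phase 2: p=0.1382, T=0.430, ωT=1.438135, cosh=2.225101, sinh=1.987731; start (x,ẋ)=(-0.006684, 0.053296) → end (x,ẋ)=(-0.152505, -0.844592)

x = -0.1525, ẋ = -0.8446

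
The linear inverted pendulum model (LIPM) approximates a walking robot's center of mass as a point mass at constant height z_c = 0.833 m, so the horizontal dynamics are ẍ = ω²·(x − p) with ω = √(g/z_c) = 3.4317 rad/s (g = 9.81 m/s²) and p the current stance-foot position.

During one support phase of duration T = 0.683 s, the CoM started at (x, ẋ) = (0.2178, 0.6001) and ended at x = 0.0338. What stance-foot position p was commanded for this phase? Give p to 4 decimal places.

p = 0.4730

ωT = 3.4317·0.683 = 2.343851; cosh(ωT) = 5.258625, sinh(ωT) = 5.162668
x(T) = p + (x₀−p)·cosh(ωT) + (ẋ₀/ω)·sinh(ωT) ⇒ p·(1 − cosh) = x(T) − x₀·cosh − (ẋ₀/ω)·sinh
numerator   = 0.0338 − (0.2178)·5.258625 − (0.6001/3.4317)·5.162668 = -2.014322
denominator = 1 − 5.258625 = -4.258625
p = -2.014322 / -4.258625 = 0.4730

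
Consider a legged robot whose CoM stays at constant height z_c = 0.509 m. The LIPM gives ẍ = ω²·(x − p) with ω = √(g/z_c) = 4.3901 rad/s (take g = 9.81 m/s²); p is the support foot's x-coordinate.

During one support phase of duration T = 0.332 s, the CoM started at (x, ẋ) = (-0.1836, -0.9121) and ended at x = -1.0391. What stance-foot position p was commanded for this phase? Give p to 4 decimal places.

ωT = 4.3901·0.332 = 1.457513; cosh(ωT) = 2.264040, sinh(ωT) = 2.031225
x(T) = p + (x₀−p)·cosh(ωT) + (ẋ₀/ω)·sinh(ωT) ⇒ p·(1 − cosh) = x(T) − x₀·cosh − (ẋ₀/ω)·sinh
numerator   = -1.0391 − (-0.1836)·2.264040 − (-0.9121/4.3901)·2.031225 = -0.201409
denominator = 1 − 2.264040 = -1.264040
p = -0.201409 / -1.264040 = 0.1593

p = 0.1593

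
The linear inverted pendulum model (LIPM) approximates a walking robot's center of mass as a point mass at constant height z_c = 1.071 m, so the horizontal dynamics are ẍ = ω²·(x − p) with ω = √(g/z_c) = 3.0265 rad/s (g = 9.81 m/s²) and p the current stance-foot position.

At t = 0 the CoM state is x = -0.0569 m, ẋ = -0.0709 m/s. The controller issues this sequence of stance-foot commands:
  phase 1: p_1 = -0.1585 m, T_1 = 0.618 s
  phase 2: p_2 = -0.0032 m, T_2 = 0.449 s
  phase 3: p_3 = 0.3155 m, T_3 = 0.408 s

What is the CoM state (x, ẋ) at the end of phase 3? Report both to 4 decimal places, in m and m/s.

phase 1: p=-0.1585, T=0.618, ωT=1.870377, cosh=3.322404, sinh=3.168339; start (x,ẋ)=(-0.056900, -0.070900) → end (x,ẋ)=(0.104834, 0.738682)
phase 2: p=-0.0032, T=0.449, ωT=1.358899, cosh=2.074424, sinh=1.817480; start (x,ẋ)=(0.104834, 0.738682) → end (x,ẋ)=(0.664502, 2.126588)
phase 3: p=0.3155, T=0.408, ωT=1.234812, cosh=1.864311, sinh=1.573421; start (x,ẋ)=(0.664502, 2.126588) → end (x,ẋ)=(2.071722, 5.626554)

x = 2.0717, ẋ = 5.6266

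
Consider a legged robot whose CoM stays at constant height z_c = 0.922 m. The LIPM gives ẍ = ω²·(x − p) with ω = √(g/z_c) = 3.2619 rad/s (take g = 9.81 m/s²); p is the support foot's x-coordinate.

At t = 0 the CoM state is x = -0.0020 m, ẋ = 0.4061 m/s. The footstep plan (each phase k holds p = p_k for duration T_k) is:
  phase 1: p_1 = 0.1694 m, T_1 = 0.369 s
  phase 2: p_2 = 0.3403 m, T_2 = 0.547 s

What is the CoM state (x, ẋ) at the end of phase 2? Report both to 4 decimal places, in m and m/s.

phase 1: p=0.1694, T=0.369, ωT=1.203641, cosh=1.816164, sinh=1.516064; start (x,ẋ)=(-0.002000, 0.406100) → end (x,ẋ)=(0.046856, -0.110072)
phase 2: p=0.3403, T=0.547, ωT=1.784259, cosh=3.061544, sinh=2.893623; start (x,ẋ)=(0.046856, -0.110072) → end (x,ẋ)=(-0.655735, -3.106717)

x = -0.6557, ẋ = -3.1067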